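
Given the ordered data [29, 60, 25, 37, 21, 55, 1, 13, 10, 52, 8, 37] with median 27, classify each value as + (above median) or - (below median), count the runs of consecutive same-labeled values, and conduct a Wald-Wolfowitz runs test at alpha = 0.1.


Step 1: Compute median = 27; label A = above, B = below.
Labels in order: AABABABBBABA  (n_A = 6, n_B = 6)
Step 2: Count runs R = 9.
Step 3: Under H0 (random ordering), E[R] = 2*n_A*n_B/(n_A+n_B) + 1 = 2*6*6/12 + 1 = 7.0000.
        Var[R] = 2*n_A*n_B*(2*n_A*n_B - n_A - n_B) / ((n_A+n_B)^2 * (n_A+n_B-1)) = 4320/1584 = 2.7273.
        SD[R] = 1.6514.
Step 4: Continuity-corrected z = (R - 0.5 - E[R]) / SD[R] = (9 - 0.5 - 7.0000) / 1.6514 = 0.9083.
Step 5: Two-sided p-value via normal approximation = 2*(1 - Phi(|z|)) = 0.363722.
Step 6: alpha = 0.1. fail to reject H0.

R = 9, z = 0.9083, p = 0.363722, fail to reject H0.


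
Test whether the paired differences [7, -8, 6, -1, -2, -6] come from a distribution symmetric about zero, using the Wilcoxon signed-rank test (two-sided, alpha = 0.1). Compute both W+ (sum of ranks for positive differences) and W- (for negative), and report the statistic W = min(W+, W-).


Step 1: Drop any zero differences (none here) and take |d_i|.
|d| = [7, 8, 6, 1, 2, 6]
Step 2: Midrank |d_i| (ties get averaged ranks).
ranks: |7|->5, |8|->6, |6|->3.5, |1|->1, |2|->2, |6|->3.5
Step 3: Attach original signs; sum ranks with positive sign and with negative sign.
W+ = 5 + 3.5 = 8.5
W- = 6 + 1 + 2 + 3.5 = 12.5
(Check: W+ + W- = 21 should equal n(n+1)/2 = 21.)
Step 4: Test statistic W = min(W+, W-) = 8.5.
Step 5: Ties in |d|, so use the tie-corrected normal approximation.
        E[W] = n(n+1)/4 = 6*7/4 = 10.5.
        Tie groups: |d|=6 (t=2); sum(t^3 - t) = 6.
        Var[W] = n(n+1)(2n+1)/24 - sum(t^3-t)/48 = 546/24 - 6/48 = 22.625.
        z = (W - E[W]) / sqrt(Var[W]) = (8.5 - 10.5) / 4.7566 = -0.4205.
        Two-sided p = 2*Phi(z) = 0.674142.
Step 6: alpha = 0.1. fail to reject H0.

W+ = 8.5, W- = 12.5, W = min = 8.5, p = 0.674142, fail to reject H0.


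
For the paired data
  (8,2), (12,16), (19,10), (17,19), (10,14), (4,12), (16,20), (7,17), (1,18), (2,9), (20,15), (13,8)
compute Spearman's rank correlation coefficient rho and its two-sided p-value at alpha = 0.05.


Step 1: Rank x and y separately (midranks; no ties here).
rank(x): 8->5, 12->7, 19->11, 17->10, 10->6, 4->3, 16->9, 7->4, 1->1, 2->2, 20->12, 13->8
rank(y): 2->1, 16->8, 10->4, 19->11, 14->6, 12->5, 20->12, 17->9, 18->10, 9->3, 15->7, 8->2
Step 2: d_i = R_x(i) - R_y(i); compute d_i^2.
  (5-1)^2=16, (7-8)^2=1, (11-4)^2=49, (10-11)^2=1, (6-6)^2=0, (3-5)^2=4, (9-12)^2=9, (4-9)^2=25, (1-10)^2=81, (2-3)^2=1, (12-7)^2=25, (8-2)^2=36
sum(d^2) = 248.
Step 3: rho = 1 - 6*248 / (12*(12^2 - 1)) = 1 - 1488/1716 = 0.132867.
Step 4: Under H0, t = rho * sqrt((n-2)/(1-rho^2)) = 0.4239 ~ t(10).
Step 5: Two-sided p-value from the t-distribution with 10 df = 0.680598.
Step 6: alpha = 0.05. fail to reject H0.

rho = 0.1329, p = 0.680598, fail to reject H0 at alpha = 0.05.


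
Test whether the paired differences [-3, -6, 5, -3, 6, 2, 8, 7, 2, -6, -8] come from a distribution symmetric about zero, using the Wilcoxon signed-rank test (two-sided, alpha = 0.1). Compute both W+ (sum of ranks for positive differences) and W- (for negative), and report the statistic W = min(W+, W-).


Step 1: Drop any zero differences (none here) and take |d_i|.
|d| = [3, 6, 5, 3, 6, 2, 8, 7, 2, 6, 8]
Step 2: Midrank |d_i| (ties get averaged ranks).
ranks: |3|->3.5, |6|->7, |5|->5, |3|->3.5, |6|->7, |2|->1.5, |8|->10.5, |7|->9, |2|->1.5, |6|->7, |8|->10.5
Step 3: Attach original signs; sum ranks with positive sign and with negative sign.
W+ = 5 + 7 + 1.5 + 10.5 + 9 + 1.5 = 34.5
W- = 3.5 + 7 + 3.5 + 7 + 10.5 = 31.5
(Check: W+ + W- = 66 should equal n(n+1)/2 = 66.)
Step 4: Test statistic W = min(W+, W-) = 31.5.
Step 5: Ties in |d|, so use the tie-corrected normal approximation.
        E[W] = n(n+1)/4 = 11*12/4 = 33.
        Tie groups: |d|=2 (t=2), |d|=3 (t=2), |d|=6 (t=3), |d|=8 (t=2); sum(t^3 - t) = 42.
        Var[W] = n(n+1)(2n+1)/24 - sum(t^3-t)/48 = 3036/24 - 42/48 = 125.625.
        z = (W - E[W]) / sqrt(Var[W]) = (31.5 - 33) / 11.2083 = -0.1338.
        Two-sided p = 2*Phi(z) = 0.893537.
Step 6: alpha = 0.1. fail to reject H0.

W+ = 34.5, W- = 31.5, W = min = 31.5, p = 0.893537, fail to reject H0.


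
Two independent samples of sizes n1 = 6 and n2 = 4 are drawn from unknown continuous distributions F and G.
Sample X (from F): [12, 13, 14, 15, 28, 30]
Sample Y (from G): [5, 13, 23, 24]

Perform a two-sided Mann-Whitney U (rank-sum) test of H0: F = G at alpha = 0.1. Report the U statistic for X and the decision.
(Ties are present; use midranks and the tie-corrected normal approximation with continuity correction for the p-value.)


Step 1: Combine and sort all 10 observations; assign midranks.
sorted (value, group): (5,Y), (12,X), (13,X), (13,Y), (14,X), (15,X), (23,Y), (24,Y), (28,X), (30,X)
ranks: 5->1, 12->2, 13->3.5, 13->3.5, 14->5, 15->6, 23->7, 24->8, 28->9, 30->10
Step 2: Rank sum for X: R1 = 2 + 3.5 + 5 + 6 + 9 + 10 = 35.5.
Step 3: U_X = R1 - n1(n1+1)/2 = 35.5 - 6*7/2 = 35.5 - 21 = 14.5.
       U_Y = n1*n2 - U_X = 24 - 14.5 = 9.5.
Step 4: Ties are present, so use the tie-corrected normal approximation (with continuity correction) for the p-value.
Step 5: p-value = 0.668870; compare to alpha = 0.1. fail to reject H0.

U_X = 14.5, p = 0.668870, fail to reject H0 at alpha = 0.1.


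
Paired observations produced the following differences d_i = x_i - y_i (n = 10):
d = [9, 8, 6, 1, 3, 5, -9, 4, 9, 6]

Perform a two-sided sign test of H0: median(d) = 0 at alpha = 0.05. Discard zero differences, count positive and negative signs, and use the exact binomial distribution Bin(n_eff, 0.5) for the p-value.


Step 1: Discard zero differences. Original n = 10; n_eff = number of nonzero differences = 10.
Nonzero differences (with sign): +9, +8, +6, +1, +3, +5, -9, +4, +9, +6
Step 2: Count signs: positive = 9, negative = 1.
Step 3: Under H0: P(positive) = 0.5, so the number of positives S ~ Bin(10, 0.5).
Step 4: Two-sided exact p-value = sum of Bin(10,0.5) probabilities at or below the observed probability = 0.021484.
Step 5: alpha = 0.05. reject H0.

n_eff = 10, pos = 9, neg = 1, p = 0.021484, reject H0.


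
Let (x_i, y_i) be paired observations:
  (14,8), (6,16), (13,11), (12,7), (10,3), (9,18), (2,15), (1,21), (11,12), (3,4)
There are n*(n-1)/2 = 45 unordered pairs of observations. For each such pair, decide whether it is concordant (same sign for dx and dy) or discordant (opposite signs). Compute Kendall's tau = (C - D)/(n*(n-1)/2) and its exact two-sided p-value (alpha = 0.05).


Step 1: Enumerate the 45 unordered pairs (i,j) with i<j and classify each by sign(x_j-x_i) * sign(y_j-y_i).
  (1,2):dx=-8,dy=+8->D; (1,3):dx=-1,dy=+3->D; (1,4):dx=-2,dy=-1->C; (1,5):dx=-4,dy=-5->C
  (1,6):dx=-5,dy=+10->D; (1,7):dx=-12,dy=+7->D; (1,8):dx=-13,dy=+13->D; (1,9):dx=-3,dy=+4->D
  (1,10):dx=-11,dy=-4->C; (2,3):dx=+7,dy=-5->D; (2,4):dx=+6,dy=-9->D; (2,5):dx=+4,dy=-13->D
  (2,6):dx=+3,dy=+2->C; (2,7):dx=-4,dy=-1->C; (2,8):dx=-5,dy=+5->D; (2,9):dx=+5,dy=-4->D
  (2,10):dx=-3,dy=-12->C; (3,4):dx=-1,dy=-4->C; (3,5):dx=-3,dy=-8->C; (3,6):dx=-4,dy=+7->D
  (3,7):dx=-11,dy=+4->D; (3,8):dx=-12,dy=+10->D; (3,9):dx=-2,dy=+1->D; (3,10):dx=-10,dy=-7->C
  (4,5):dx=-2,dy=-4->C; (4,6):dx=-3,dy=+11->D; (4,7):dx=-10,dy=+8->D; (4,8):dx=-11,dy=+14->D
  (4,9):dx=-1,dy=+5->D; (4,10):dx=-9,dy=-3->C; (5,6):dx=-1,dy=+15->D; (5,7):dx=-8,dy=+12->D
  (5,8):dx=-9,dy=+18->D; (5,9):dx=+1,dy=+9->C; (5,10):dx=-7,dy=+1->D; (6,7):dx=-7,dy=-3->C
  (6,8):dx=-8,dy=+3->D; (6,9):dx=+2,dy=-6->D; (6,10):dx=-6,dy=-14->C; (7,8):dx=-1,dy=+6->D
  (7,9):dx=+9,dy=-3->D; (7,10):dx=+1,dy=-11->D; (8,9):dx=+10,dy=-9->D; (8,10):dx=+2,dy=-17->D
  (9,10):dx=-8,dy=-8->C
Step 2: C = 15, D = 30, total pairs = 45.
Step 3: tau = (C - D)/(n(n-1)/2) = (15 - 30)/45 = -0.333333.
Step 4: Exact two-sided p-value (enumerate n! = 3628800 permutations of y under H0): p = 0.216373.
Step 5: alpha = 0.05. fail to reject H0.

tau_b = -0.3333 (C=15, D=30), p = 0.216373, fail to reject H0.


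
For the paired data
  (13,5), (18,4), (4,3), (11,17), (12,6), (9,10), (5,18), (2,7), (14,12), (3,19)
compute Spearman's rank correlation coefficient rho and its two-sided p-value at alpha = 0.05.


Step 1: Rank x and y separately (midranks; no ties here).
rank(x): 13->8, 18->10, 4->3, 11->6, 12->7, 9->5, 5->4, 2->1, 14->9, 3->2
rank(y): 5->3, 4->2, 3->1, 17->8, 6->4, 10->6, 18->9, 7->5, 12->7, 19->10
Step 2: d_i = R_x(i) - R_y(i); compute d_i^2.
  (8-3)^2=25, (10-2)^2=64, (3-1)^2=4, (6-8)^2=4, (7-4)^2=9, (5-6)^2=1, (4-9)^2=25, (1-5)^2=16, (9-7)^2=4, (2-10)^2=64
sum(d^2) = 216.
Step 3: rho = 1 - 6*216 / (10*(10^2 - 1)) = 1 - 1296/990 = -0.309091.
Step 4: Under H0, t = rho * sqrt((n-2)/(1-rho^2)) = -0.9193 ~ t(8).
Step 5: Two-sided p-value from the t-distribution with 8 df = 0.384841.
Step 6: alpha = 0.05. fail to reject H0.

rho = -0.3091, p = 0.384841, fail to reject H0 at alpha = 0.05.


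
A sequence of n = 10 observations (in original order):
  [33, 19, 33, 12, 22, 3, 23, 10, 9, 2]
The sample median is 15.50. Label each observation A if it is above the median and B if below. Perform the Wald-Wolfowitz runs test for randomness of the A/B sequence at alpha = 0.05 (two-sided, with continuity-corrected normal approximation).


Step 1: Compute median = 15.50; label A = above, B = below.
Labels in order: AAABABABBB  (n_A = 5, n_B = 5)
Step 2: Count runs R = 6.
Step 3: Under H0 (random ordering), E[R] = 2*n_A*n_B/(n_A+n_B) + 1 = 2*5*5/10 + 1 = 6.0000.
        Var[R] = 2*n_A*n_B*(2*n_A*n_B - n_A - n_B) / ((n_A+n_B)^2 * (n_A+n_B-1)) = 2000/900 = 2.2222.
        SD[R] = 1.4907.
Step 4: R = E[R], so z = 0 with no continuity correction.
Step 5: Two-sided p-value via normal approximation = 2*(1 - Phi(|z|)) = 1.000000.
Step 6: alpha = 0.05. fail to reject H0.

R = 6, z = 0.0000, p = 1.000000, fail to reject H0.


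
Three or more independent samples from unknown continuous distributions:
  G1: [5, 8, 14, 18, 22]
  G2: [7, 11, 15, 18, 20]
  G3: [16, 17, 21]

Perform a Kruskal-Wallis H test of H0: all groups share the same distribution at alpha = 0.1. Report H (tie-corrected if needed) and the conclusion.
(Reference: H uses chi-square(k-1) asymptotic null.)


Step 1: Combine all N = 13 observations and assign midranks.
sorted (value, group, rank): (5,G1,1), (7,G2,2), (8,G1,3), (11,G2,4), (14,G1,5), (15,G2,6), (16,G3,7), (17,G3,8), (18,G1,9.5), (18,G2,9.5), (20,G2,11), (21,G3,12), (22,G1,13)
Step 2: Sum ranks within each group.
R_1 = 31.5 (n_1 = 5)
R_2 = 32.5 (n_2 = 5)
R_3 = 27 (n_3 = 3)
Step 3: H = 12/(N(N+1)) * sum(R_i^2/n_i) - 3(N+1)
     = 12/(13*14) * (31.5^2/5 + 32.5^2/5 + 27^2/3) - 3*14
     = 0.065934 * 652.7 - 42
     = 1.035165.
Step 4: Ties present; correction factor C = 1 - 6/(13^3 - 13) = 0.997253. Corrected H = 1.035165 / 0.997253 = 1.038017.
Step 5: Under H0, H ~ chi^2(2); p-value = 0.595110.
Step 6: alpha = 0.1. fail to reject H0.

H = 1.0380, df = 2, p = 0.595110, fail to reject H0.


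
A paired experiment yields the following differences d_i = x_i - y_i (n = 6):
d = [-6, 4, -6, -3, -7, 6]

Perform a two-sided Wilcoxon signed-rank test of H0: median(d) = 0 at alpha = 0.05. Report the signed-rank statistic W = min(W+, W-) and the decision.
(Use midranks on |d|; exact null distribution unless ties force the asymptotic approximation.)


Step 1: Drop any zero differences (none here) and take |d_i|.
|d| = [6, 4, 6, 3, 7, 6]
Step 2: Midrank |d_i| (ties get averaged ranks).
ranks: |6|->4, |4|->2, |6|->4, |3|->1, |7|->6, |6|->4
Step 3: Attach original signs; sum ranks with positive sign and with negative sign.
W+ = 2 + 4 = 6
W- = 4 + 4 + 1 + 6 = 15
(Check: W+ + W- = 21 should equal n(n+1)/2 = 21.)
Step 4: Test statistic W = min(W+, W-) = 6.
Step 5: Ties in |d|, so use the tie-corrected normal approximation.
        E[W] = n(n+1)/4 = 6*7/4 = 10.5.
        Tie groups: |d|=6 (t=3); sum(t^3 - t) = 24.
        Var[W] = n(n+1)(2n+1)/24 - sum(t^3-t)/48 = 546/24 - 24/48 = 22.25.
        z = (W - E[W]) / sqrt(Var[W]) = (6 - 10.5) / 4.7170 = -0.9540.
        Two-sided p = 2*Phi(z) = 0.340085.
Step 6: alpha = 0.05. fail to reject H0.

W+ = 6, W- = 15, W = min = 6, p = 0.340085, fail to reject H0.


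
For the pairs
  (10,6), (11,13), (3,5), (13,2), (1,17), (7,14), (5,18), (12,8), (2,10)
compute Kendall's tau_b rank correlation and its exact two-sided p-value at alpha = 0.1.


Step 1: Enumerate the 36 unordered pairs (i,j) with i<j and classify each by sign(x_j-x_i) * sign(y_j-y_i).
  (1,2):dx=+1,dy=+7->C; (1,3):dx=-7,dy=-1->C; (1,4):dx=+3,dy=-4->D; (1,5):dx=-9,dy=+11->D
  (1,6):dx=-3,dy=+8->D; (1,7):dx=-5,dy=+12->D; (1,8):dx=+2,dy=+2->C; (1,9):dx=-8,dy=+4->D
  (2,3):dx=-8,dy=-8->C; (2,4):dx=+2,dy=-11->D; (2,5):dx=-10,dy=+4->D; (2,6):dx=-4,dy=+1->D
  (2,7):dx=-6,dy=+5->D; (2,8):dx=+1,dy=-5->D; (2,9):dx=-9,dy=-3->C; (3,4):dx=+10,dy=-3->D
  (3,5):dx=-2,dy=+12->D; (3,6):dx=+4,dy=+9->C; (3,7):dx=+2,dy=+13->C; (3,8):dx=+9,dy=+3->C
  (3,9):dx=-1,dy=+5->D; (4,5):dx=-12,dy=+15->D; (4,6):dx=-6,dy=+12->D; (4,7):dx=-8,dy=+16->D
  (4,8):dx=-1,dy=+6->D; (4,9):dx=-11,dy=+8->D; (5,6):dx=+6,dy=-3->D; (5,7):dx=+4,dy=+1->C
  (5,8):dx=+11,dy=-9->D; (5,9):dx=+1,dy=-7->D; (6,7):dx=-2,dy=+4->D; (6,8):dx=+5,dy=-6->D
  (6,9):dx=-5,dy=-4->C; (7,8):dx=+7,dy=-10->D; (7,9):dx=-3,dy=-8->C; (8,9):dx=-10,dy=+2->D
Step 2: C = 11, D = 25, total pairs = 36.
Step 3: tau = (C - D)/(n(n-1)/2) = (11 - 25)/36 = -0.388889.
Step 4: Exact two-sided p-value (enumerate n! = 362880 permutations of y under H0): p = 0.180181.
Step 5: alpha = 0.1. fail to reject H0.

tau_b = -0.3889 (C=11, D=25), p = 0.180181, fail to reject H0.


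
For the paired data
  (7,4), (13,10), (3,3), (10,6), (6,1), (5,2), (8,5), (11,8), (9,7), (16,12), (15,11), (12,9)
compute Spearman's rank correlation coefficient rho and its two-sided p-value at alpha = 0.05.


Step 1: Rank x and y separately (midranks; no ties here).
rank(x): 7->4, 13->10, 3->1, 10->7, 6->3, 5->2, 8->5, 11->8, 9->6, 16->12, 15->11, 12->9
rank(y): 4->4, 10->10, 3->3, 6->6, 1->1, 2->2, 5->5, 8->8, 7->7, 12->12, 11->11, 9->9
Step 2: d_i = R_x(i) - R_y(i); compute d_i^2.
  (4-4)^2=0, (10-10)^2=0, (1-3)^2=4, (7-6)^2=1, (3-1)^2=4, (2-2)^2=0, (5-5)^2=0, (8-8)^2=0, (6-7)^2=1, (12-12)^2=0, (11-11)^2=0, (9-9)^2=0
sum(d^2) = 10.
Step 3: rho = 1 - 6*10 / (12*(12^2 - 1)) = 1 - 60/1716 = 0.965035.
Step 4: Under H0, t = rho * sqrt((n-2)/(1-rho^2)) = 11.6424 ~ t(10).
Step 5: Two-sided p-value from the t-distribution with 10 df = 0.000000.
Step 6: alpha = 0.05. reject H0.

rho = 0.9650, p = 0.000000, reject H0 at alpha = 0.05.


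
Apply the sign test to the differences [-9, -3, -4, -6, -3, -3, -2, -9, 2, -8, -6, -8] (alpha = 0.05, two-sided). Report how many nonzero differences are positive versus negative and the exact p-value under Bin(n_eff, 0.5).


Step 1: Discard zero differences. Original n = 12; n_eff = number of nonzero differences = 12.
Nonzero differences (with sign): -9, -3, -4, -6, -3, -3, -2, -9, +2, -8, -6, -8
Step 2: Count signs: positive = 1, negative = 11.
Step 3: Under H0: P(positive) = 0.5, so the number of positives S ~ Bin(12, 0.5).
Step 4: Two-sided exact p-value = sum of Bin(12,0.5) probabilities at or below the observed probability = 0.006348.
Step 5: alpha = 0.05. reject H0.

n_eff = 12, pos = 1, neg = 11, p = 0.006348, reject H0.


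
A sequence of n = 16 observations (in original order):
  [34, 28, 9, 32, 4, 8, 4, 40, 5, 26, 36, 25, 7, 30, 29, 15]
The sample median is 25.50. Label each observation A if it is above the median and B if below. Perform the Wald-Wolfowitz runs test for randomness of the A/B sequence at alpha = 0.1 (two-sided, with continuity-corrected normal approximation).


Step 1: Compute median = 25.50; label A = above, B = below.
Labels in order: AABABBBABAABBAAB  (n_A = 8, n_B = 8)
Step 2: Count runs R = 10.
Step 3: Under H0 (random ordering), E[R] = 2*n_A*n_B/(n_A+n_B) + 1 = 2*8*8/16 + 1 = 9.0000.
        Var[R] = 2*n_A*n_B*(2*n_A*n_B - n_A - n_B) / ((n_A+n_B)^2 * (n_A+n_B-1)) = 14336/3840 = 3.7333.
        SD[R] = 1.9322.
Step 4: Continuity-corrected z = (R - 0.5 - E[R]) / SD[R] = (10 - 0.5 - 9.0000) / 1.9322 = 0.2588.
Step 5: Two-sided p-value via normal approximation = 2*(1 - Phi(|z|)) = 0.795809.
Step 6: alpha = 0.1. fail to reject H0.

R = 10, z = 0.2588, p = 0.795809, fail to reject H0.


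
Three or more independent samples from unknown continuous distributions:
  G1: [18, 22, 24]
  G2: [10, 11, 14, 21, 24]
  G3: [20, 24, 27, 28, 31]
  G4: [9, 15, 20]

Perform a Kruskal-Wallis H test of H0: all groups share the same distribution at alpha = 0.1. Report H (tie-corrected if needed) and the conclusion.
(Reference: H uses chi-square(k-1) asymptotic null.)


Step 1: Combine all N = 16 observations and assign midranks.
sorted (value, group, rank): (9,G4,1), (10,G2,2), (11,G2,3), (14,G2,4), (15,G4,5), (18,G1,6), (20,G3,7.5), (20,G4,7.5), (21,G2,9), (22,G1,10), (24,G1,12), (24,G2,12), (24,G3,12), (27,G3,14), (28,G3,15), (31,G3,16)
Step 2: Sum ranks within each group.
R_1 = 28 (n_1 = 3)
R_2 = 30 (n_2 = 5)
R_3 = 64.5 (n_3 = 5)
R_4 = 13.5 (n_4 = 3)
Step 3: H = 12/(N(N+1)) * sum(R_i^2/n_i) - 3(N+1)
     = 12/(16*17) * (28^2/3 + 30^2/5 + 64.5^2/5 + 13.5^2/3) - 3*17
     = 0.044118 * 1334.13 - 51
     = 7.858824.
Step 4: Ties present; correction factor C = 1 - 30/(16^3 - 16) = 0.992647. Corrected H = 7.858824 / 0.992647 = 7.917037.
Step 5: Under H0, H ~ chi^2(3); p-value = 0.047758.
Step 6: alpha = 0.1. reject H0.

H = 7.9170, df = 3, p = 0.047758, reject H0.


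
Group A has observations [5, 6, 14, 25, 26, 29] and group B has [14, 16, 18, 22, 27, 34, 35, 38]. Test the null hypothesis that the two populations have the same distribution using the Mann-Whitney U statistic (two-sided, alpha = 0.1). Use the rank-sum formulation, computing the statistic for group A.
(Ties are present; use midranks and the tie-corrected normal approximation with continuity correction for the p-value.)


Step 1: Combine and sort all 14 observations; assign midranks.
sorted (value, group): (5,X), (6,X), (14,X), (14,Y), (16,Y), (18,Y), (22,Y), (25,X), (26,X), (27,Y), (29,X), (34,Y), (35,Y), (38,Y)
ranks: 5->1, 6->2, 14->3.5, 14->3.5, 16->5, 18->6, 22->7, 25->8, 26->9, 27->10, 29->11, 34->12, 35->13, 38->14
Step 2: Rank sum for X: R1 = 1 + 2 + 3.5 + 8 + 9 + 11 = 34.5.
Step 3: U_X = R1 - n1(n1+1)/2 = 34.5 - 6*7/2 = 34.5 - 21 = 13.5.
       U_Y = n1*n2 - U_X = 48 - 13.5 = 34.5.
Step 4: Ties are present, so use the tie-corrected normal approximation (with continuity correction) for the p-value.
Step 5: p-value = 0.196213; compare to alpha = 0.1. fail to reject H0.

U_X = 13.5, p = 0.196213, fail to reject H0 at alpha = 0.1.


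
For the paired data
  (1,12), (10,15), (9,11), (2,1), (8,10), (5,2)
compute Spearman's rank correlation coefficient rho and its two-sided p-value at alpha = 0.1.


Step 1: Rank x and y separately (midranks; no ties here).
rank(x): 1->1, 10->6, 9->5, 2->2, 8->4, 5->3
rank(y): 12->5, 15->6, 11->4, 1->1, 10->3, 2->2
Step 2: d_i = R_x(i) - R_y(i); compute d_i^2.
  (1-5)^2=16, (6-6)^2=0, (5-4)^2=1, (2-1)^2=1, (4-3)^2=1, (3-2)^2=1
sum(d^2) = 20.
Step 3: rho = 1 - 6*20 / (6*(6^2 - 1)) = 1 - 120/210 = 0.428571.
Step 4: Under H0, t = rho * sqrt((n-2)/(1-rho^2)) = 0.9487 ~ t(4).
Step 5: Two-sided p-value from the t-distribution with 4 df = 0.396501.
Step 6: alpha = 0.1. fail to reject H0.

rho = 0.4286, p = 0.396501, fail to reject H0 at alpha = 0.1.


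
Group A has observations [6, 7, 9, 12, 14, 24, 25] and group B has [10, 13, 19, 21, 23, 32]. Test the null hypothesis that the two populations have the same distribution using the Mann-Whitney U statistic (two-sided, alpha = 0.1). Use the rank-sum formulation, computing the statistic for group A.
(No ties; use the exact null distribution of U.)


Step 1: Combine and sort all 13 observations; assign midranks.
sorted (value, group): (6,X), (7,X), (9,X), (10,Y), (12,X), (13,Y), (14,X), (19,Y), (21,Y), (23,Y), (24,X), (25,X), (32,Y)
ranks: 6->1, 7->2, 9->3, 10->4, 12->5, 13->6, 14->7, 19->8, 21->9, 23->10, 24->11, 25->12, 32->13
Step 2: Rank sum for X: R1 = 1 + 2 + 3 + 5 + 7 + 11 + 12 = 41.
Step 3: U_X = R1 - n1(n1+1)/2 = 41 - 7*8/2 = 41 - 28 = 13.
       U_Y = n1*n2 - U_X = 42 - 13 = 29.
Step 4: No ties, so the exact null distribution of U (based on enumerating the C(13,7) = 1716 equally likely rank assignments) gives the two-sided p-value.
Step 5: p-value = 0.294872; compare to alpha = 0.1. fail to reject H0.

U_X = 13, p = 0.294872, fail to reject H0 at alpha = 0.1.


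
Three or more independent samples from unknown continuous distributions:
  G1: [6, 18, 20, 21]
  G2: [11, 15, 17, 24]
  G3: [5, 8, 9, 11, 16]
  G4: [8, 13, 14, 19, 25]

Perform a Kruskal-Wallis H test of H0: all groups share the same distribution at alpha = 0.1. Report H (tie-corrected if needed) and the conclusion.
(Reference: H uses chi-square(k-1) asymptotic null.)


Step 1: Combine all N = 18 observations and assign midranks.
sorted (value, group, rank): (5,G3,1), (6,G1,2), (8,G3,3.5), (8,G4,3.5), (9,G3,5), (11,G2,6.5), (11,G3,6.5), (13,G4,8), (14,G4,9), (15,G2,10), (16,G3,11), (17,G2,12), (18,G1,13), (19,G4,14), (20,G1,15), (21,G1,16), (24,G2,17), (25,G4,18)
Step 2: Sum ranks within each group.
R_1 = 46 (n_1 = 4)
R_2 = 45.5 (n_2 = 4)
R_3 = 27 (n_3 = 5)
R_4 = 52.5 (n_4 = 5)
Step 3: H = 12/(N(N+1)) * sum(R_i^2/n_i) - 3(N+1)
     = 12/(18*19) * (46^2/4 + 45.5^2/4 + 27^2/5 + 52.5^2/5) - 3*19
     = 0.035088 * 1743.61 - 57
     = 4.179386.
Step 4: Ties present; correction factor C = 1 - 12/(18^3 - 18) = 0.997936. Corrected H = 4.179386 / 0.997936 = 4.188030.
Step 5: Under H0, H ~ chi^2(3); p-value = 0.241863.
Step 6: alpha = 0.1. fail to reject H0.

H = 4.1880, df = 3, p = 0.241863, fail to reject H0.


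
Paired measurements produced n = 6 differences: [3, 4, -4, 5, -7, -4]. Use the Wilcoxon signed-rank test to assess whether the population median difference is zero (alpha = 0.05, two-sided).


Step 1: Drop any zero differences (none here) and take |d_i|.
|d| = [3, 4, 4, 5, 7, 4]
Step 2: Midrank |d_i| (ties get averaged ranks).
ranks: |3|->1, |4|->3, |4|->3, |5|->5, |7|->6, |4|->3
Step 3: Attach original signs; sum ranks with positive sign and with negative sign.
W+ = 1 + 3 + 5 = 9
W- = 3 + 6 + 3 = 12
(Check: W+ + W- = 21 should equal n(n+1)/2 = 21.)
Step 4: Test statistic W = min(W+, W-) = 9.
Step 5: Ties in |d|, so use the tie-corrected normal approximation.
        E[W] = n(n+1)/4 = 6*7/4 = 10.5.
        Tie groups: |d|=4 (t=3); sum(t^3 - t) = 24.
        Var[W] = n(n+1)(2n+1)/24 - sum(t^3-t)/48 = 546/24 - 24/48 = 22.25.
        z = (W - E[W]) / sqrt(Var[W]) = (9 - 10.5) / 4.7170 = -0.3180.
        Two-sided p = 2*Phi(z) = 0.750485.
Step 6: alpha = 0.05. fail to reject H0.

W+ = 9, W- = 12, W = min = 9, p = 0.750485, fail to reject H0.


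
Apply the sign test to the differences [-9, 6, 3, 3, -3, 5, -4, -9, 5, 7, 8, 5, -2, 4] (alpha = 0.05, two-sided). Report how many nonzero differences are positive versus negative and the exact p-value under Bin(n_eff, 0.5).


Step 1: Discard zero differences. Original n = 14; n_eff = number of nonzero differences = 14.
Nonzero differences (with sign): -9, +6, +3, +3, -3, +5, -4, -9, +5, +7, +8, +5, -2, +4
Step 2: Count signs: positive = 9, negative = 5.
Step 3: Under H0: P(positive) = 0.5, so the number of positives S ~ Bin(14, 0.5).
Step 4: Two-sided exact p-value = sum of Bin(14,0.5) probabilities at or below the observed probability = 0.423950.
Step 5: alpha = 0.05. fail to reject H0.

n_eff = 14, pos = 9, neg = 5, p = 0.423950, fail to reject H0.


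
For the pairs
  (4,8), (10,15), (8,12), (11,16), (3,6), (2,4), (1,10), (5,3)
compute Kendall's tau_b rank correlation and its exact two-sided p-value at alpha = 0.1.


Step 1: Enumerate the 28 unordered pairs (i,j) with i<j and classify each by sign(x_j-x_i) * sign(y_j-y_i).
  (1,2):dx=+6,dy=+7->C; (1,3):dx=+4,dy=+4->C; (1,4):dx=+7,dy=+8->C; (1,5):dx=-1,dy=-2->C
  (1,6):dx=-2,dy=-4->C; (1,7):dx=-3,dy=+2->D; (1,8):dx=+1,dy=-5->D; (2,3):dx=-2,dy=-3->C
  (2,4):dx=+1,dy=+1->C; (2,5):dx=-7,dy=-9->C; (2,6):dx=-8,dy=-11->C; (2,7):dx=-9,dy=-5->C
  (2,8):dx=-5,dy=-12->C; (3,4):dx=+3,dy=+4->C; (3,5):dx=-5,dy=-6->C; (3,6):dx=-6,dy=-8->C
  (3,7):dx=-7,dy=-2->C; (3,8):dx=-3,dy=-9->C; (4,5):dx=-8,dy=-10->C; (4,6):dx=-9,dy=-12->C
  (4,7):dx=-10,dy=-6->C; (4,8):dx=-6,dy=-13->C; (5,6):dx=-1,dy=-2->C; (5,7):dx=-2,dy=+4->D
  (5,8):dx=+2,dy=-3->D; (6,7):dx=-1,dy=+6->D; (6,8):dx=+3,dy=-1->D; (7,8):dx=+4,dy=-7->D
Step 2: C = 21, D = 7, total pairs = 28.
Step 3: tau = (C - D)/(n(n-1)/2) = (21 - 7)/28 = 0.500000.
Step 4: Exact two-sided p-value (enumerate n! = 40320 permutations of y under H0): p = 0.108681.
Step 5: alpha = 0.1. fail to reject H0.

tau_b = 0.5000 (C=21, D=7), p = 0.108681, fail to reject H0.


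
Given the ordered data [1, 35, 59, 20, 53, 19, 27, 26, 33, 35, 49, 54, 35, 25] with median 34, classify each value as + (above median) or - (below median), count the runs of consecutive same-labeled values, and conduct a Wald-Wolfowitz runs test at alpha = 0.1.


Step 1: Compute median = 34; label A = above, B = below.
Labels in order: BAABABBBBAAAAB  (n_A = 7, n_B = 7)
Step 2: Count runs R = 7.
Step 3: Under H0 (random ordering), E[R] = 2*n_A*n_B/(n_A+n_B) + 1 = 2*7*7/14 + 1 = 8.0000.
        Var[R] = 2*n_A*n_B*(2*n_A*n_B - n_A - n_B) / ((n_A+n_B)^2 * (n_A+n_B-1)) = 8232/2548 = 3.2308.
        SD[R] = 1.7974.
Step 4: Continuity-corrected z = (R + 0.5 - E[R]) / SD[R] = (7 + 0.5 - 8.0000) / 1.7974 = -0.2782.
Step 5: Two-sided p-value via normal approximation = 2*(1 - Phi(|z|)) = 0.780879.
Step 6: alpha = 0.1. fail to reject H0.

R = 7, z = -0.2782, p = 0.780879, fail to reject H0.


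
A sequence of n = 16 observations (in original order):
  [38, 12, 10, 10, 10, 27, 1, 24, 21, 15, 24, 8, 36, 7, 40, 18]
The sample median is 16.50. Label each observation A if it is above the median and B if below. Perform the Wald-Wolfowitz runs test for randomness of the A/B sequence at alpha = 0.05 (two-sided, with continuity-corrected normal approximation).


Step 1: Compute median = 16.50; label A = above, B = below.
Labels in order: ABBBBABAABABABAA  (n_A = 8, n_B = 8)
Step 2: Count runs R = 11.
Step 3: Under H0 (random ordering), E[R] = 2*n_A*n_B/(n_A+n_B) + 1 = 2*8*8/16 + 1 = 9.0000.
        Var[R] = 2*n_A*n_B*(2*n_A*n_B - n_A - n_B) / ((n_A+n_B)^2 * (n_A+n_B-1)) = 14336/3840 = 3.7333.
        SD[R] = 1.9322.
Step 4: Continuity-corrected z = (R - 0.5 - E[R]) / SD[R] = (11 - 0.5 - 9.0000) / 1.9322 = 0.7763.
Step 5: Two-sided p-value via normal approximation = 2*(1 - Phi(|z|)) = 0.437558.
Step 6: alpha = 0.05. fail to reject H0.

R = 11, z = 0.7763, p = 0.437558, fail to reject H0.


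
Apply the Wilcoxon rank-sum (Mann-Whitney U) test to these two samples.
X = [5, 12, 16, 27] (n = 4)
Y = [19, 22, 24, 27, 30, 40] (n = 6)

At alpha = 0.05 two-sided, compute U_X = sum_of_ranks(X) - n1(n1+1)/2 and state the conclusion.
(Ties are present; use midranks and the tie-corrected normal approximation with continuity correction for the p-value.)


Step 1: Combine and sort all 10 observations; assign midranks.
sorted (value, group): (5,X), (12,X), (16,X), (19,Y), (22,Y), (24,Y), (27,X), (27,Y), (30,Y), (40,Y)
ranks: 5->1, 12->2, 16->3, 19->4, 22->5, 24->6, 27->7.5, 27->7.5, 30->9, 40->10
Step 2: Rank sum for X: R1 = 1 + 2 + 3 + 7.5 = 13.5.
Step 3: U_X = R1 - n1(n1+1)/2 = 13.5 - 4*5/2 = 13.5 - 10 = 3.5.
       U_Y = n1*n2 - U_X = 24 - 3.5 = 20.5.
Step 4: Ties are present, so use the tie-corrected normal approximation (with continuity correction) for the p-value.
Step 5: p-value = 0.087118; compare to alpha = 0.05. fail to reject H0.

U_X = 3.5, p = 0.087118, fail to reject H0 at alpha = 0.05.


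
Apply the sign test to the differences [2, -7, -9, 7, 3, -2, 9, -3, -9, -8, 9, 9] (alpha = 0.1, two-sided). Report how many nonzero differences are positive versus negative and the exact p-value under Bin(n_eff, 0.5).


Step 1: Discard zero differences. Original n = 12; n_eff = number of nonzero differences = 12.
Nonzero differences (with sign): +2, -7, -9, +7, +3, -2, +9, -3, -9, -8, +9, +9
Step 2: Count signs: positive = 6, negative = 6.
Step 3: Under H0: P(positive) = 0.5, so the number of positives S ~ Bin(12, 0.5).
Step 4: Two-sided exact p-value = sum of Bin(12,0.5) probabilities at or below the observed probability = 1.000000.
Step 5: alpha = 0.1. fail to reject H0.

n_eff = 12, pos = 6, neg = 6, p = 1.000000, fail to reject H0.


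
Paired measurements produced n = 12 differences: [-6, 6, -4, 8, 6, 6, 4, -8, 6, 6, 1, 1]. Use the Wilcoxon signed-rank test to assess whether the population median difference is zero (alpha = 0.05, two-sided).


Step 1: Drop any zero differences (none here) and take |d_i|.
|d| = [6, 6, 4, 8, 6, 6, 4, 8, 6, 6, 1, 1]
Step 2: Midrank |d_i| (ties get averaged ranks).
ranks: |6|->7.5, |6|->7.5, |4|->3.5, |8|->11.5, |6|->7.5, |6|->7.5, |4|->3.5, |8|->11.5, |6|->7.5, |6|->7.5, |1|->1.5, |1|->1.5
Step 3: Attach original signs; sum ranks with positive sign and with negative sign.
W+ = 7.5 + 11.5 + 7.5 + 7.5 + 3.5 + 7.5 + 7.5 + 1.5 + 1.5 = 55.5
W- = 7.5 + 3.5 + 11.5 = 22.5
(Check: W+ + W- = 78 should equal n(n+1)/2 = 78.)
Step 4: Test statistic W = min(W+, W-) = 22.5.
Step 5: Ties in |d|, so use the tie-corrected normal approximation.
        E[W] = n(n+1)/4 = 12*13/4 = 39.
        Tie groups: |d|=1 (t=2), |d|=4 (t=2), |d|=6 (t=6), |d|=8 (t=2); sum(t^3 - t) = 228.
        Var[W] = n(n+1)(2n+1)/24 - sum(t^3-t)/48 = 3900/24 - 228/48 = 157.75.
        z = (W - E[W]) / sqrt(Var[W]) = (22.5 - 39) / 12.5599 = -1.3137.
        Two-sided p = 2*Phi(z) = 0.188944.
Step 6: alpha = 0.05. fail to reject H0.

W+ = 55.5, W- = 22.5, W = min = 22.5, p = 0.188944, fail to reject H0.


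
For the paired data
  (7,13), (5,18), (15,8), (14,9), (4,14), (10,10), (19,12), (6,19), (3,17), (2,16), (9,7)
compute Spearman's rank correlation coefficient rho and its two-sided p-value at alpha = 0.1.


Step 1: Rank x and y separately (midranks; no ties here).
rank(x): 7->6, 5->4, 15->10, 14->9, 4->3, 10->8, 19->11, 6->5, 3->2, 2->1, 9->7
rank(y): 13->6, 18->10, 8->2, 9->3, 14->7, 10->4, 12->5, 19->11, 17->9, 16->8, 7->1
Step 2: d_i = R_x(i) - R_y(i); compute d_i^2.
  (6-6)^2=0, (4-10)^2=36, (10-2)^2=64, (9-3)^2=36, (3-7)^2=16, (8-4)^2=16, (11-5)^2=36, (5-11)^2=36, (2-9)^2=49, (1-8)^2=49, (7-1)^2=36
sum(d^2) = 374.
Step 3: rho = 1 - 6*374 / (11*(11^2 - 1)) = 1 - 2244/1320 = -0.700000.
Step 4: Under H0, t = rho * sqrt((n-2)/(1-rho^2)) = -2.9406 ~ t(9).
Step 5: Two-sided p-value from the t-distribution with 9 df = 0.016471.
Step 6: alpha = 0.1. reject H0.

rho = -0.7000, p = 0.016471, reject H0 at alpha = 0.1.


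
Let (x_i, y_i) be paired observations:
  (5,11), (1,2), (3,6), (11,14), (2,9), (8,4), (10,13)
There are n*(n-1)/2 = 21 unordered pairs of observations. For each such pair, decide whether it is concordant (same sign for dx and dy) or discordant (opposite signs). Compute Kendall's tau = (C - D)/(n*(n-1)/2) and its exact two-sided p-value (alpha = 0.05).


Step 1: Enumerate the 21 unordered pairs (i,j) with i<j and classify each by sign(x_j-x_i) * sign(y_j-y_i).
  (1,2):dx=-4,dy=-9->C; (1,3):dx=-2,dy=-5->C; (1,4):dx=+6,dy=+3->C; (1,5):dx=-3,dy=-2->C
  (1,6):dx=+3,dy=-7->D; (1,7):dx=+5,dy=+2->C; (2,3):dx=+2,dy=+4->C; (2,4):dx=+10,dy=+12->C
  (2,5):dx=+1,dy=+7->C; (2,6):dx=+7,dy=+2->C; (2,7):dx=+9,dy=+11->C; (3,4):dx=+8,dy=+8->C
  (3,5):dx=-1,dy=+3->D; (3,6):dx=+5,dy=-2->D; (3,7):dx=+7,dy=+7->C; (4,5):dx=-9,dy=-5->C
  (4,6):dx=-3,dy=-10->C; (4,7):dx=-1,dy=-1->C; (5,6):dx=+6,dy=-5->D; (5,7):dx=+8,dy=+4->C
  (6,7):dx=+2,dy=+9->C
Step 2: C = 17, D = 4, total pairs = 21.
Step 3: tau = (C - D)/(n(n-1)/2) = (17 - 4)/21 = 0.619048.
Step 4: Exact two-sided p-value (enumerate n! = 5040 permutations of y under H0): p = 0.069048.
Step 5: alpha = 0.05. fail to reject H0.

tau_b = 0.6190 (C=17, D=4), p = 0.069048, fail to reject H0.


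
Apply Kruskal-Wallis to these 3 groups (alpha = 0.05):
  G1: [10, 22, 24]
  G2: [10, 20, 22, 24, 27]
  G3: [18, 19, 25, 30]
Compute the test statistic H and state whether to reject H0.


Step 1: Combine all N = 12 observations and assign midranks.
sorted (value, group, rank): (10,G1,1.5), (10,G2,1.5), (18,G3,3), (19,G3,4), (20,G2,5), (22,G1,6.5), (22,G2,6.5), (24,G1,8.5), (24,G2,8.5), (25,G3,10), (27,G2,11), (30,G3,12)
Step 2: Sum ranks within each group.
R_1 = 16.5 (n_1 = 3)
R_2 = 32.5 (n_2 = 5)
R_3 = 29 (n_3 = 4)
Step 3: H = 12/(N(N+1)) * sum(R_i^2/n_i) - 3(N+1)
     = 12/(12*13) * (16.5^2/3 + 32.5^2/5 + 29^2/4) - 3*13
     = 0.076923 * 512.25 - 39
     = 0.403846.
Step 4: Ties present; correction factor C = 1 - 18/(12^3 - 12) = 0.989510. Corrected H = 0.403846 / 0.989510 = 0.408127.
Step 5: Under H0, H ~ chi^2(2); p-value = 0.815411.
Step 6: alpha = 0.05. fail to reject H0.

H = 0.4081, df = 2, p = 0.815411, fail to reject H0.


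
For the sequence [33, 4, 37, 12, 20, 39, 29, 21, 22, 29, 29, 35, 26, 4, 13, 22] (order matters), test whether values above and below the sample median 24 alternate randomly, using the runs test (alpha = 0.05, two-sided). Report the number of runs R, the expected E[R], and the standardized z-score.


Step 1: Compute median = 24; label A = above, B = below.
Labels in order: ABABBAABBAAAABBB  (n_A = 8, n_B = 8)
Step 2: Count runs R = 8.
Step 3: Under H0 (random ordering), E[R] = 2*n_A*n_B/(n_A+n_B) + 1 = 2*8*8/16 + 1 = 9.0000.
        Var[R] = 2*n_A*n_B*(2*n_A*n_B - n_A - n_B) / ((n_A+n_B)^2 * (n_A+n_B-1)) = 14336/3840 = 3.7333.
        SD[R] = 1.9322.
Step 4: Continuity-corrected z = (R + 0.5 - E[R]) / SD[R] = (8 + 0.5 - 9.0000) / 1.9322 = -0.2588.
Step 5: Two-sided p-value via normal approximation = 2*(1 - Phi(|z|)) = 0.795809.
Step 6: alpha = 0.05. fail to reject H0.

R = 8, z = -0.2588, p = 0.795809, fail to reject H0.


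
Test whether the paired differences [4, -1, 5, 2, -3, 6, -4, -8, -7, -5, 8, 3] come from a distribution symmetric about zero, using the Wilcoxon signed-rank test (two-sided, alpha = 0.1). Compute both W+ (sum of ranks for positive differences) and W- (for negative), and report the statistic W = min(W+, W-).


Step 1: Drop any zero differences (none here) and take |d_i|.
|d| = [4, 1, 5, 2, 3, 6, 4, 8, 7, 5, 8, 3]
Step 2: Midrank |d_i| (ties get averaged ranks).
ranks: |4|->5.5, |1|->1, |5|->7.5, |2|->2, |3|->3.5, |6|->9, |4|->5.5, |8|->11.5, |7|->10, |5|->7.5, |8|->11.5, |3|->3.5
Step 3: Attach original signs; sum ranks with positive sign and with negative sign.
W+ = 5.5 + 7.5 + 2 + 9 + 11.5 + 3.5 = 39
W- = 1 + 3.5 + 5.5 + 11.5 + 10 + 7.5 = 39
(Check: W+ + W- = 78 should equal n(n+1)/2 = 78.)
Step 4: Test statistic W = min(W+, W-) = 39.
Step 5: Ties in |d|, so use the tie-corrected normal approximation.
        E[W] = n(n+1)/4 = 12*13/4 = 39.
        Tie groups: |d|=3 (t=2), |d|=4 (t=2), |d|=5 (t=2), |d|=8 (t=2); sum(t^3 - t) = 24.
        Var[W] = n(n+1)(2n+1)/24 - sum(t^3-t)/48 = 3900/24 - 24/48 = 162.
        z = (W - E[W]) / sqrt(Var[W]) = (39 - 39) / 12.7279 = 0.0000.
        Two-sided p = 2*Phi(z) = 1.000000.
Step 6: alpha = 0.1. fail to reject H0.

W+ = 39, W- = 39, W = min = 39, p = 1.000000, fail to reject H0.


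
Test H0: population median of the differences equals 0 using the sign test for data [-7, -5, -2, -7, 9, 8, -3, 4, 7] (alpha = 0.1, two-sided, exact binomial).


Step 1: Discard zero differences. Original n = 9; n_eff = number of nonzero differences = 9.
Nonzero differences (with sign): -7, -5, -2, -7, +9, +8, -3, +4, +7
Step 2: Count signs: positive = 4, negative = 5.
Step 3: Under H0: P(positive) = 0.5, so the number of positives S ~ Bin(9, 0.5).
Step 4: Two-sided exact p-value = sum of Bin(9,0.5) probabilities at or below the observed probability = 1.000000.
Step 5: alpha = 0.1. fail to reject H0.

n_eff = 9, pos = 4, neg = 5, p = 1.000000, fail to reject H0.


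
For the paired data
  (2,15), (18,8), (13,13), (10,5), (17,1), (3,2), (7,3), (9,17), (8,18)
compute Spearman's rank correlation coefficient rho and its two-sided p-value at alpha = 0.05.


Step 1: Rank x and y separately (midranks; no ties here).
rank(x): 2->1, 18->9, 13->7, 10->6, 17->8, 3->2, 7->3, 9->5, 8->4
rank(y): 15->7, 8->5, 13->6, 5->4, 1->1, 2->2, 3->3, 17->8, 18->9
Step 2: d_i = R_x(i) - R_y(i); compute d_i^2.
  (1-7)^2=36, (9-5)^2=16, (7-6)^2=1, (6-4)^2=4, (8-1)^2=49, (2-2)^2=0, (3-3)^2=0, (5-8)^2=9, (4-9)^2=25
sum(d^2) = 140.
Step 3: rho = 1 - 6*140 / (9*(9^2 - 1)) = 1 - 840/720 = -0.166667.
Step 4: Under H0, t = rho * sqrt((n-2)/(1-rho^2)) = -0.4472 ~ t(7).
Step 5: Two-sided p-value from the t-distribution with 7 df = 0.668231.
Step 6: alpha = 0.05. fail to reject H0.

rho = -0.1667, p = 0.668231, fail to reject H0 at alpha = 0.05.


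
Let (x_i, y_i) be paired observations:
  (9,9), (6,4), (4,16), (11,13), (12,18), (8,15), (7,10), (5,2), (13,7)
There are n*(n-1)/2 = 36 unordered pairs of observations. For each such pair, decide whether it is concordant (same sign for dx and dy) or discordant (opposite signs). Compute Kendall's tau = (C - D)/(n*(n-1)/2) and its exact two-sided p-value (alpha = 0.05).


Step 1: Enumerate the 36 unordered pairs (i,j) with i<j and classify each by sign(x_j-x_i) * sign(y_j-y_i).
  (1,2):dx=-3,dy=-5->C; (1,3):dx=-5,dy=+7->D; (1,4):dx=+2,dy=+4->C; (1,5):dx=+3,dy=+9->C
  (1,6):dx=-1,dy=+6->D; (1,7):dx=-2,dy=+1->D; (1,8):dx=-4,dy=-7->C; (1,9):dx=+4,dy=-2->D
  (2,3):dx=-2,dy=+12->D; (2,4):dx=+5,dy=+9->C; (2,5):dx=+6,dy=+14->C; (2,6):dx=+2,dy=+11->C
  (2,7):dx=+1,dy=+6->C; (2,8):dx=-1,dy=-2->C; (2,9):dx=+7,dy=+3->C; (3,4):dx=+7,dy=-3->D
  (3,5):dx=+8,dy=+2->C; (3,6):dx=+4,dy=-1->D; (3,7):dx=+3,dy=-6->D; (3,8):dx=+1,dy=-14->D
  (3,9):dx=+9,dy=-9->D; (4,5):dx=+1,dy=+5->C; (4,6):dx=-3,dy=+2->D; (4,7):dx=-4,dy=-3->C
  (4,8):dx=-6,dy=-11->C; (4,9):dx=+2,dy=-6->D; (5,6):dx=-4,dy=-3->C; (5,7):dx=-5,dy=-8->C
  (5,8):dx=-7,dy=-16->C; (5,9):dx=+1,dy=-11->D; (6,7):dx=-1,dy=-5->C; (6,8):dx=-3,dy=-13->C
  (6,9):dx=+5,dy=-8->D; (7,8):dx=-2,dy=-8->C; (7,9):dx=+6,dy=-3->D; (8,9):dx=+8,dy=+5->C
Step 2: C = 21, D = 15, total pairs = 36.
Step 3: tau = (C - D)/(n(n-1)/2) = (21 - 15)/36 = 0.166667.
Step 4: Exact two-sided p-value (enumerate n! = 362880 permutations of y under H0): p = 0.612202.
Step 5: alpha = 0.05. fail to reject H0.

tau_b = 0.1667 (C=21, D=15), p = 0.612202, fail to reject H0.


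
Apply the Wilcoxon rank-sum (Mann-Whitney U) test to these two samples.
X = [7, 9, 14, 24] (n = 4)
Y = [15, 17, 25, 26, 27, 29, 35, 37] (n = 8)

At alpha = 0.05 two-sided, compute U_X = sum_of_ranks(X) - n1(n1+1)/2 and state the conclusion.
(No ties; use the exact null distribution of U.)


Step 1: Combine and sort all 12 observations; assign midranks.
sorted (value, group): (7,X), (9,X), (14,X), (15,Y), (17,Y), (24,X), (25,Y), (26,Y), (27,Y), (29,Y), (35,Y), (37,Y)
ranks: 7->1, 9->2, 14->3, 15->4, 17->5, 24->6, 25->7, 26->8, 27->9, 29->10, 35->11, 37->12
Step 2: Rank sum for X: R1 = 1 + 2 + 3 + 6 = 12.
Step 3: U_X = R1 - n1(n1+1)/2 = 12 - 4*5/2 = 12 - 10 = 2.
       U_Y = n1*n2 - U_X = 32 - 2 = 30.
Step 4: No ties, so the exact null distribution of U (based on enumerating the C(12,4) = 495 equally likely rank assignments) gives the two-sided p-value.
Step 5: p-value = 0.016162; compare to alpha = 0.05. reject H0.

U_X = 2, p = 0.016162, reject H0 at alpha = 0.05.


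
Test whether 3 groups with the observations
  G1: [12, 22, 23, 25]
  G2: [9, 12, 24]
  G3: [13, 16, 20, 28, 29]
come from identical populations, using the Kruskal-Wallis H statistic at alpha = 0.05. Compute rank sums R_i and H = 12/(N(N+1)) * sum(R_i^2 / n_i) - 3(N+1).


Step 1: Combine all N = 12 observations and assign midranks.
sorted (value, group, rank): (9,G2,1), (12,G1,2.5), (12,G2,2.5), (13,G3,4), (16,G3,5), (20,G3,6), (22,G1,7), (23,G1,8), (24,G2,9), (25,G1,10), (28,G3,11), (29,G3,12)
Step 2: Sum ranks within each group.
R_1 = 27.5 (n_1 = 4)
R_2 = 12.5 (n_2 = 3)
R_3 = 38 (n_3 = 5)
Step 3: H = 12/(N(N+1)) * sum(R_i^2/n_i) - 3(N+1)
     = 12/(12*13) * (27.5^2/4 + 12.5^2/3 + 38^2/5) - 3*13
     = 0.076923 * 529.946 - 39
     = 1.765064.
Step 4: Ties present; correction factor C = 1 - 6/(12^3 - 12) = 0.996503. Corrected H = 1.765064 / 0.996503 = 1.771257.
Step 5: Under H0, H ~ chi^2(2); p-value = 0.412455.
Step 6: alpha = 0.05. fail to reject H0.

H = 1.7713, df = 2, p = 0.412455, fail to reject H0.


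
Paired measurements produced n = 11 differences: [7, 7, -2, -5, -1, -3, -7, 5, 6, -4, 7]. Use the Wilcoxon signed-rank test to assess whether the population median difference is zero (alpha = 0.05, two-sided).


Step 1: Drop any zero differences (none here) and take |d_i|.
|d| = [7, 7, 2, 5, 1, 3, 7, 5, 6, 4, 7]
Step 2: Midrank |d_i| (ties get averaged ranks).
ranks: |7|->9.5, |7|->9.5, |2|->2, |5|->5.5, |1|->1, |3|->3, |7|->9.5, |5|->5.5, |6|->7, |4|->4, |7|->9.5
Step 3: Attach original signs; sum ranks with positive sign and with negative sign.
W+ = 9.5 + 9.5 + 5.5 + 7 + 9.5 = 41
W- = 2 + 5.5 + 1 + 3 + 9.5 + 4 = 25
(Check: W+ + W- = 66 should equal n(n+1)/2 = 66.)
Step 4: Test statistic W = min(W+, W-) = 25.
Step 5: Ties in |d|, so use the tie-corrected normal approximation.
        E[W] = n(n+1)/4 = 11*12/4 = 33.
        Tie groups: |d|=5 (t=2), |d|=7 (t=4); sum(t^3 - t) = 66.
        Var[W] = n(n+1)(2n+1)/24 - sum(t^3-t)/48 = 3036/24 - 66/48 = 125.125.
        z = (W - E[W]) / sqrt(Var[W]) = (25 - 33) / 11.1859 = -0.7152.
        Two-sided p = 2*Phi(z) = 0.474495.
Step 6: alpha = 0.05. fail to reject H0.

W+ = 41, W- = 25, W = min = 25, p = 0.474495, fail to reject H0.
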